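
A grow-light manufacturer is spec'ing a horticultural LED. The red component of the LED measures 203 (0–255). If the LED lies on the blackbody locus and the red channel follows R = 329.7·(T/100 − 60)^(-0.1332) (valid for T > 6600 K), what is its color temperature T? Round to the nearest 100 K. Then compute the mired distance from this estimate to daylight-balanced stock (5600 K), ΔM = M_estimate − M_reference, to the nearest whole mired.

(t − 60)^(-0.1332) = 203/329.7 = 0.61571.
t − 60 = 0.61571^(1/-0.1332) = 0.61571^(-7.508) = 38.129, so t = 98.129.
T = 100·t = 9813 K → 9800 K to the nearest 100 K.
M_estimate = 10⁶/9800 = 102.04; M_reference = 10⁶/5600 = 178.57.
ΔM = 102.04 − 178.57 = -76.53 → -77 mireds.

-77 mireds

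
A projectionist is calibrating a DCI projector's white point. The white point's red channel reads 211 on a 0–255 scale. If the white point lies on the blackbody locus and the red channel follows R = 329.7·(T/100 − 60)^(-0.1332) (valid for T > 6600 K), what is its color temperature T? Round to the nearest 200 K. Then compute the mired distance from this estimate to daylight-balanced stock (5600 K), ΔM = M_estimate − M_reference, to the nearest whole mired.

(t − 60)^(-0.1332) = 211/329.7 = 0.63998.
t − 60 = 0.63998^(1/-0.1332) = 0.63998^(-7.508) = 28.525, so t = 88.525.
T = 100·t = 8853 K → 8800 K to the nearest 200 K.
M_estimate = 10⁶/8800 = 113.64; M_reference = 10⁶/5600 = 178.57.
ΔM = 113.64 − 178.57 = -64.94 → -65 mireds.

-65 mireds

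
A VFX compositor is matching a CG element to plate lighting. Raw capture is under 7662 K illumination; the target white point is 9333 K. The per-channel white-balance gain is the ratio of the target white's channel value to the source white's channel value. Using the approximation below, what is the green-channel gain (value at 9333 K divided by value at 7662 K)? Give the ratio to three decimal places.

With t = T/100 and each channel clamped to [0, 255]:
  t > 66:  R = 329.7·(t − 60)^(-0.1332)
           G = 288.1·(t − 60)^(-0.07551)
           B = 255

0.949

At 7662 K (t = 76.62):
  G = 288.1·(76.62 − 60)^(-0.07551) = 288.1·16.62^(-0.07551) = 288.1·0.80878 = 233.009.
At 9333 K (t = 93.33):
  G = 288.1·(93.33 − 60)^(-0.07551) = 288.1·33.33^(-0.07551) = 288.1·0.76738 = 221.082.
Gain = 221.082 / 233.009 = 0.9488 → 0.949.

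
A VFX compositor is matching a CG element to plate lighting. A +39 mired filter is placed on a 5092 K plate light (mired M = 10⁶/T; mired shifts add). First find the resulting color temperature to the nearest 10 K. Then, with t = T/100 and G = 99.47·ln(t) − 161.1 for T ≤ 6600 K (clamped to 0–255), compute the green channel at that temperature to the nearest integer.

212

M_in = 10⁶/5092 = 196.39; M_out = 196.39 + (+39) = 235.39.
T_out = 10⁶/235.39 = 4248.3 K → 4250 K; t = 42.5.
G = 99.47·ln 42.5 − 161.1 = 99.47·3.7495 − 161.1 = 211.863.
Rounded: 212.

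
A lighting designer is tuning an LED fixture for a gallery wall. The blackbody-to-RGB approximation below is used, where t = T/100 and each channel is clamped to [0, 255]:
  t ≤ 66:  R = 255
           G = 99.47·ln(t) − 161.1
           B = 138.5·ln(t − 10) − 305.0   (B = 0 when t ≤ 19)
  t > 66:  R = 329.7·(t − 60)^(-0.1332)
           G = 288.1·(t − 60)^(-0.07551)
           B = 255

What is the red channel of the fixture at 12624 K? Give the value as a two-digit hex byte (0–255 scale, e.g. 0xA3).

t = 12624/100 = 126.24; the t > 66 branch applies.
R = 329.7·(126.24 − 60)^(-0.1332) = 329.7·66.24^(-0.1332) = 329.7·0.57204 = 188.602.
Rounded: 189; in hex, 0xBD.

0xBD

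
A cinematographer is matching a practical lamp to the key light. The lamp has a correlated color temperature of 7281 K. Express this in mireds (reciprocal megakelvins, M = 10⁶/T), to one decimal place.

M = 10⁶ / 7281 = 137.344 → 137.3 mireds.

137.3 mireds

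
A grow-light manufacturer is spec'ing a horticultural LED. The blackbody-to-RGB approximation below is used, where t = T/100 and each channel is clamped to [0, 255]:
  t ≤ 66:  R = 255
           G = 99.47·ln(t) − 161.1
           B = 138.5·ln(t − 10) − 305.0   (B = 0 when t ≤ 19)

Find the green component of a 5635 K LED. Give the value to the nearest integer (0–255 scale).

t = 5635/100 = 56.35; the t ≤ 66 branch applies.
G = 99.47·ln 56.35 − 161.1 = 99.47·4.0316 − 161.1 = 239.921.
Rounded: 240.

240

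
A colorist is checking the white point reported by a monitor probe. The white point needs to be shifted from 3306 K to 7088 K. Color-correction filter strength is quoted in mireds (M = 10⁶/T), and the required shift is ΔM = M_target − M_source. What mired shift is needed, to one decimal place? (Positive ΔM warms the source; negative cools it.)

M_source = 10⁶/3306 = 302.480; M_target = 10⁶/7088 = 141.084.
ΔM = 141.084 − 302.480 = -161.397 → -161.4 mireds, a cooling shift.

-161.4 mireds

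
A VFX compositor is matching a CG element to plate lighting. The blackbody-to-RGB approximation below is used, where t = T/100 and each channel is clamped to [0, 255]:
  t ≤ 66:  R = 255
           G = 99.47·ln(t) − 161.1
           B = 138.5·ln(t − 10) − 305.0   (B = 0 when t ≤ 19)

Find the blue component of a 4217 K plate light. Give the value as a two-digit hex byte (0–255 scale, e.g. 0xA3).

t = 4217/100 = 42.17; the t ≤ 66 branch applies.
B = 138.5·ln(42.17 − 10) − 305.0 = 138.5·ln 32.17 − 305.0 = 138.5·3.4710 − 305.0 = 175.738.
Rounded: 176; in hex, 0xB0.

0xB0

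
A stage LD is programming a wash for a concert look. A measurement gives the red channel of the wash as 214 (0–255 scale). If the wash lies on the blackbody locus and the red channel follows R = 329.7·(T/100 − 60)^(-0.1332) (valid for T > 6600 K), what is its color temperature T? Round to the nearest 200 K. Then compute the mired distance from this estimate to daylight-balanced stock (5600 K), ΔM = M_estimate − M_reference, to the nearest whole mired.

(t − 60)^(-0.1332) = 214/329.7 = 0.64907.
t − 60 = 0.64907^(1/-0.1332) = 0.64907^(-7.508) = 25.657, so t = 85.657.
T = 100·t = 8566 K → 8600 K to the nearest 200 K.
M_estimate = 10⁶/8600 = 116.28; M_reference = 10⁶/5600 = 178.57.
ΔM = 116.28 − 178.57 = -62.29 → -62 mireds.

-62 mireds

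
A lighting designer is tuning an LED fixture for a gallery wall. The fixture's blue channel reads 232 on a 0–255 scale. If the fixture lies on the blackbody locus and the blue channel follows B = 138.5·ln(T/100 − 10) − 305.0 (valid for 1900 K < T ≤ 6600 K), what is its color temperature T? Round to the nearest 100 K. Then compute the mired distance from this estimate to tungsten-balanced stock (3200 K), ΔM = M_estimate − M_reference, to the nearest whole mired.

-140 mireds

ln(t − 10) = (232 + 305.0) / 138.5 = 3.8773.
t − 10 = e^3.8773 = 48.292, so t = 58.292.
T = 100·t = 5829 K → 5800 K to the nearest 100 K.
M_estimate = 10⁶/5800 = 172.41; M_reference = 10⁶/3200 = 312.50.
ΔM = 172.41 − 312.50 = -140.09 → -140 mireds.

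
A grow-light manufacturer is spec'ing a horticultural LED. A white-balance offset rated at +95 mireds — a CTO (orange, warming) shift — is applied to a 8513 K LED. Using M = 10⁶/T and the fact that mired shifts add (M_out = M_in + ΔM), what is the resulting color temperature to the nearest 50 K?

M_in = 10⁶/8513 = 117.47 mireds.
M_out = 117.47 + (+95) = 212.47 mireds.
T_out = 10⁶/212.47 = 4706.6 K → 4700 K.

4700 K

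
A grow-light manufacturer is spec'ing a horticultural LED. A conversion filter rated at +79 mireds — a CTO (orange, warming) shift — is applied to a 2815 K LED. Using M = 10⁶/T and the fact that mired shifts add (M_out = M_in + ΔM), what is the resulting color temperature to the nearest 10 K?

2300 K

M_in = 10⁶/2815 = 355.24 mireds.
M_out = 355.24 + (+79) = 434.24 mireds.
T_out = 10⁶/434.24 = 2302.9 K → 2300 K.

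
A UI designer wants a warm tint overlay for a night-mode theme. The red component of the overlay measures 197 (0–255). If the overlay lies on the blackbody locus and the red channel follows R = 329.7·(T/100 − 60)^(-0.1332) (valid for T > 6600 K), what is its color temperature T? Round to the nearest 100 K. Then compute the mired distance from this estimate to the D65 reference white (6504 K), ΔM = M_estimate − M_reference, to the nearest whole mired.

(t − 60)^(-0.1332) = 197/329.7 = 0.59751.
t − 60 = 0.59751^(1/-0.1332) = 0.59751^(-7.508) = 47.761, so t = 107.761.
T = 100·t = 10776 K → 10800 K to the nearest 100 K.
M_estimate = 10⁶/10800 = 92.59; M_reference = 10⁶/6504 = 153.75.
ΔM = 92.59 − 153.75 = -61.16 → -61 mireds.

-61 mireds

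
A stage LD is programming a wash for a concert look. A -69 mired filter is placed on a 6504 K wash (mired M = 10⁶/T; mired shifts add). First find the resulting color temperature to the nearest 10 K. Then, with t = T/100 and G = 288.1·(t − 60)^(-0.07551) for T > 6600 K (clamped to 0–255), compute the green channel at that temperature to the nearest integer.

212

M_in = 10⁶/6504 = 153.75; M_out = 153.75 + (-69) = 84.75.
T_out = 10⁶/84.75 = 11799.2 K → 11800 K; t = 118.
G = 288.1·(118 − 60)^(-0.07551) = 288.1·58^(-0.07551) = 288.1·0.73594 = 212.025.
Rounded: 212.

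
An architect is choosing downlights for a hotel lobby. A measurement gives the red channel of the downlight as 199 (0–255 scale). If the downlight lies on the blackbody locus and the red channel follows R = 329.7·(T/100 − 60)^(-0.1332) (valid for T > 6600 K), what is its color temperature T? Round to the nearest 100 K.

10400 K

(t − 60)^(-0.1332) = 199/329.7 = 0.60358.
t − 60 = 0.60358^(1/-0.1332) = 0.60358^(-7.508) = 44.273, so t = 104.273.
T = 100·t = 10427 K → 10400 K to the nearest 100 K.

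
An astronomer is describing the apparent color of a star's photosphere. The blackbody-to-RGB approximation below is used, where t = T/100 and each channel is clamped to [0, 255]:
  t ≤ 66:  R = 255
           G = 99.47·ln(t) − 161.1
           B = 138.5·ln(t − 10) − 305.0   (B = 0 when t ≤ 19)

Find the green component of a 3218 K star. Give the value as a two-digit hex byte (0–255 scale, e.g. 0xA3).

t = 3218/100 = 32.18; the t ≤ 66 branch applies.
G = 99.47·ln 32.18 − 161.1 = 99.47·3.4713 − 161.1 = 184.195.
Rounded: 184; in hex, 0xB8.

0xB8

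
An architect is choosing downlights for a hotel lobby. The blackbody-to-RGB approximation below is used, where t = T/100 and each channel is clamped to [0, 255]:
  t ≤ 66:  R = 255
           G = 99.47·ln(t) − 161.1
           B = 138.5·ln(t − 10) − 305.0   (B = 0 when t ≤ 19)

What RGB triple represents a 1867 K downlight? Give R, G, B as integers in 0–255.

t = 1867/100 = 18.67; the t ≤ 66 branch applies.
R = 255 by definition for t ≤ 66.
G = 99.47·ln 18.67 − 161.1 = 99.47·2.9269 − 161.1 = 130.041.
t = 18.67 ≤ 19, so B = 0.
Rounded: (255, 130, 0).

R=255, G=130, B=0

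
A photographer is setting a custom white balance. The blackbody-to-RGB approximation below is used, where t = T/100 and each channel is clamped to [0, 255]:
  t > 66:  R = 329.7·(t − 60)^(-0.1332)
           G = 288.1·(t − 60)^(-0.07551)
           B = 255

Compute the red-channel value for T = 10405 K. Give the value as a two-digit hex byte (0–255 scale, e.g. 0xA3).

0xC7

t = 10405/100 = 104.05; the t > 66 branch applies.
R = 329.7·(104.05 − 60)^(-0.1332) = 329.7·44.05^(-0.1332) = 329.7·0.60399 = 199.134.
Rounded: 199; in hex, 0xC7.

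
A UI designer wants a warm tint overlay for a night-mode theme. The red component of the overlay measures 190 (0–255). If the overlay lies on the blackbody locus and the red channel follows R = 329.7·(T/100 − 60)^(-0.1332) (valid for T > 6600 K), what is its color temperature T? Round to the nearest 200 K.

12200 K

(t − 60)^(-0.1332) = 190/329.7 = 0.57628.
t − 60 = 0.57628^(1/-0.1332) = 0.57628^(-7.508) = 62.667, so t = 122.667.
T = 100·t = 12267 K → 12200 K to the nearest 200 K.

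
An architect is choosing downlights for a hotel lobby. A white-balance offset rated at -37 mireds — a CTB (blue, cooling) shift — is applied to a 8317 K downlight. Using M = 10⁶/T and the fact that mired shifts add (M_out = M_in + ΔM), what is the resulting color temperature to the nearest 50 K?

12000 K

M_in = 10⁶/8317 = 120.24 mireds.
M_out = 120.24 + (-37) = 83.24 mireds.
T_out = 10⁶/83.24 = 12014.1 K → 12000 K.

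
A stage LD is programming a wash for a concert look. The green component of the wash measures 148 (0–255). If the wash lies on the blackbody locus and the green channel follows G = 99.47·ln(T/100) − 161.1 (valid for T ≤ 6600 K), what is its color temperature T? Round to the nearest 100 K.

2200 K

ln t = (148 + 161.1) / 99.47 = 3.1075.
t = e^3.1075 = 22.364.
T = 100·t = 2236 K → 2200 K to the nearest 100 K.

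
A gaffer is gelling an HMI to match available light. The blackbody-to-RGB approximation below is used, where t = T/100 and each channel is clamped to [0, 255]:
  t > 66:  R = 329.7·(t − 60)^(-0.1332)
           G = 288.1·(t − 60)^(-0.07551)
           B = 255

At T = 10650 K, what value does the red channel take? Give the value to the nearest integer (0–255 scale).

198

t = 10650/100 = 106.5; the t > 66 branch applies.
R = 329.7·(106.5 − 60)^(-0.1332) = 329.7·46.5^(-0.1332) = 329.7·0.59965 = 197.703.
Rounded: 198.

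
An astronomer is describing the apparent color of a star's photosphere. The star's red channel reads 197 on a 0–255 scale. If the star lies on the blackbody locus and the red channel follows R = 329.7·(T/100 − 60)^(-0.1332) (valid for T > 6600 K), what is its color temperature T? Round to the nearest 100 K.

10800 K

(t − 60)^(-0.1332) = 197/329.7 = 0.59751.
t − 60 = 0.59751^(1/-0.1332) = 0.59751^(-7.508) = 47.761, so t = 107.761.
T = 100·t = 10776 K → 10800 K to the nearest 100 K.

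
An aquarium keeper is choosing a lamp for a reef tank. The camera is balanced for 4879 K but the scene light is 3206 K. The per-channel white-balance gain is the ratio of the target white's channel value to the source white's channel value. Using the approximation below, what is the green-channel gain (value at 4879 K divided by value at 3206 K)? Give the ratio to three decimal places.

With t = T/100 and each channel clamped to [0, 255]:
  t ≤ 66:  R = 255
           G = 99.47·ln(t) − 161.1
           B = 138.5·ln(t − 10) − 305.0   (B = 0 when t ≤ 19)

At 3206 K (t = 32.06):
  G = 99.47·ln 32.06 − 161.1 = 99.47·3.4676 − 161.1 = 183.823.
At 4879 K (t = 48.79):
  G = 99.47·ln 48.79 − 161.1 = 99.47·3.8875 − 161.1 = 225.592.
Gain = 225.592 / 183.823 = 1.2272 → 1.227.

1.227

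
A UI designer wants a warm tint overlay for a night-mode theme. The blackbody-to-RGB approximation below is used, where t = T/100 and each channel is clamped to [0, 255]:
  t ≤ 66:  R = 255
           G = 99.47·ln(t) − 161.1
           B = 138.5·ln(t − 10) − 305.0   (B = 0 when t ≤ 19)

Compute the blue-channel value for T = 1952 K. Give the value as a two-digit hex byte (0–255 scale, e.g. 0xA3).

0x07

t = 1952/100 = 19.52; the t ≤ 66 branch applies.
B = 138.5·ln(19.52 − 10) − 305.0 = 138.5·ln 9.52 − 305.0 = 138.5·2.2534 − 305.0 = 7.095.
Rounded: 7; in hex, 0x07.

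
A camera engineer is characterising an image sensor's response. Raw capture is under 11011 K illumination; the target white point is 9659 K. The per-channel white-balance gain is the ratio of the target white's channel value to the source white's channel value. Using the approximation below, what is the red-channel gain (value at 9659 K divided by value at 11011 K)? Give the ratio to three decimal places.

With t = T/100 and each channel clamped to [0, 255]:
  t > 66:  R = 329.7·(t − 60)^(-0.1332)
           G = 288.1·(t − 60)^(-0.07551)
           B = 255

1.043

At 11011 K (t = 110.11):
  R = 329.7·(110.11 − 60)^(-0.1332) = 329.7·50.11^(-0.1332) = 329.7·0.59370 = 195.744.
At 9659 K (t = 96.59):
  R = 329.7·(96.59 − 60)^(-0.1332) = 329.7·36.59^(-0.1332) = 329.7·0.61910 = 204.117.
Gain = 204.117 / 195.744 = 1.0428 → 1.043.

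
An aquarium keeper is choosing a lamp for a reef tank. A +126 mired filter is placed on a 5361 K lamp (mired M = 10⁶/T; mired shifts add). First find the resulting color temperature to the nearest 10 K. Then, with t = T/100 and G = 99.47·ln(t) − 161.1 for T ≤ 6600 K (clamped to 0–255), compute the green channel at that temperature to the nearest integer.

184

M_in = 10⁶/5361 = 186.53; M_out = 186.53 + (+126) = 312.53.
T_out = 10⁶/312.53 = 3199.7 K → 3200 K; t = 32.
G = 99.47·ln 32 − 161.1 = 99.47·3.4657 − 161.1 = 183.637.
Rounded: 184.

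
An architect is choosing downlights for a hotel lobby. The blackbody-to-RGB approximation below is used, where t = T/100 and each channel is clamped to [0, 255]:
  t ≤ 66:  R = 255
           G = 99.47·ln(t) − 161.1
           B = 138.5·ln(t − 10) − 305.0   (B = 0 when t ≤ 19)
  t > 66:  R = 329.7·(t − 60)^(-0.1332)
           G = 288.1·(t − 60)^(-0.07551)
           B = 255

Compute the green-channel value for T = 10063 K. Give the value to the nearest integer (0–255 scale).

t = 10063/100 = 100.63; the t > 66 branch applies.
G = 288.1·(100.63 − 60)^(-0.07551) = 288.1·40.63^(-0.07551) = 288.1·0.75599 = 217.801.
Rounded: 218.

218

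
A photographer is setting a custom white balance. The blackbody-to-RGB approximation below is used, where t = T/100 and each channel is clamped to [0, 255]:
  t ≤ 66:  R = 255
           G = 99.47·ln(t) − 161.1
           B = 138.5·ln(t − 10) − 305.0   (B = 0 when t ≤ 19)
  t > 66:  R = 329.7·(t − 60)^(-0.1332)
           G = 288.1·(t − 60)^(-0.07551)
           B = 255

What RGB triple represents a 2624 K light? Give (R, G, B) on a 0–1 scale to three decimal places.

t = 2624/100 = 26.24; the t ≤ 66 branch applies.
R = 255 by definition for t ≤ 66.
G = 99.47·ln 26.24 − 161.1 = 99.47·3.2673 − 161.1 = 163.897.
B = 138.5·ln(26.24 − 10) − 305.0 = 138.5·ln 16.24 − 305.0 = 138.5·2.7875 − 305.0 = 81.066.
Dividing each by 255: (1.0000, 0.6427, 0.3179) → (1.000, 0.643, 0.318).

(1.000, 0.643, 0.318)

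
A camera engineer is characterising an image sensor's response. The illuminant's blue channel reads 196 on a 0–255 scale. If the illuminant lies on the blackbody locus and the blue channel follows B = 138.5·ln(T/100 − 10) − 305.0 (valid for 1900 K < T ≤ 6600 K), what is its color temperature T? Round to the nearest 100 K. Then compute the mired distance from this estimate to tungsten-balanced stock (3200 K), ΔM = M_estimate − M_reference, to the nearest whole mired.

ln(t − 10) = (196 + 305.0) / 138.5 = 3.6173.
t − 10 = e^3.6173 = 37.238, so t = 47.238.
T = 100·t = 4724 K → 4700 K to the nearest 100 K.
M_estimate = 10⁶/4700 = 212.77; M_reference = 10⁶/3200 = 312.50.
ΔM = 212.77 − 312.50 = -99.73 → -100 mireds.

-100 mireds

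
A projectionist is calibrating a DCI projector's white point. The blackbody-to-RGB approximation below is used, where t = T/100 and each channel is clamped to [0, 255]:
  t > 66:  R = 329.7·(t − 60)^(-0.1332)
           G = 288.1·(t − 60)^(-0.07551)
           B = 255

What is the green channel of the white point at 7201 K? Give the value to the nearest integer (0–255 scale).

t = 7201/100 = 72.01; the t > 66 branch applies.
G = 288.1·(72.01 − 60)^(-0.07551) = 288.1·12.01^(-0.07551) = 288.1·0.82886 = 238.796.
Rounded: 239.

239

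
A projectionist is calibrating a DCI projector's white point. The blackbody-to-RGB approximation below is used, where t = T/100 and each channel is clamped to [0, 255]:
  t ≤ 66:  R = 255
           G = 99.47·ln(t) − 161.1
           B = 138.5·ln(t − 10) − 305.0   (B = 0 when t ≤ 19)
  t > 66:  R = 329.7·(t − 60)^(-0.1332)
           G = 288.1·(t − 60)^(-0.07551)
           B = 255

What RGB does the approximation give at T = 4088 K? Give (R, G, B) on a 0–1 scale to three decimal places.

t = 4088/100 = 40.88; the t ≤ 66 branch applies.
R = 255 by definition for t ≤ 66.
G = 99.47·ln 40.88 − 161.1 = 99.47·3.7106 − 161.1 = 207.997.
B = 138.5·ln(40.88 − 10) − 305.0 = 138.5·ln 30.88 − 305.0 = 138.5·3.4301 − 305.0 = 170.070.
Dividing each by 255: (1.0000, 0.8157, 0.6669) → (1.000, 0.816, 0.667).

(1.000, 0.816, 0.667)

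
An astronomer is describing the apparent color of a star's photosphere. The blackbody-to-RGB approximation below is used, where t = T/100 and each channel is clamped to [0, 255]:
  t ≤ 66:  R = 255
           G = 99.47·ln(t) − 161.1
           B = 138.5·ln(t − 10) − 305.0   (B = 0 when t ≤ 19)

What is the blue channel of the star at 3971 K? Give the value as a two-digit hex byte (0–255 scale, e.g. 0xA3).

0xA5

t = 3971/100 = 39.71; the t ≤ 66 branch applies.
B = 138.5·ln(39.71 − 10) − 305.0 = 138.5·ln 29.71 − 305.0 = 138.5·3.3915 − 305.0 = 164.720.
Rounded: 165; in hex, 0xA5.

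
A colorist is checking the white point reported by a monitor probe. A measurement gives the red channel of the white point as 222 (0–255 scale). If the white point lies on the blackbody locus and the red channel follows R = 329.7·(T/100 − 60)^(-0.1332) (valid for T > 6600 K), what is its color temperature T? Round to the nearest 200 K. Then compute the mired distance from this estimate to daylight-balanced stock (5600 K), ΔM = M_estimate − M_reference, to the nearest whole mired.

-54 mireds

(t − 60)^(-0.1332) = 222/329.7 = 0.67334.
t − 60 = 0.67334^(1/-0.1332) = 0.67334^(-7.508) = 19.478, so t = 79.478.
T = 100·t = 7948 K → 8000 K to the nearest 200 K.
M_estimate = 10⁶/8000 = 125.00; M_reference = 10⁶/5600 = 178.57.
ΔM = 125.00 − 178.57 = -53.57 → -54 mireds.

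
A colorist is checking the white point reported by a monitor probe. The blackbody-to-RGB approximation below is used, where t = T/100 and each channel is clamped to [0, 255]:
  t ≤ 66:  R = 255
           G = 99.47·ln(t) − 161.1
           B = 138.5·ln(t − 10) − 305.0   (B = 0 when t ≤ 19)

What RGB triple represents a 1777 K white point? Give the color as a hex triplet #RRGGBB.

t = 1777/100 = 17.77; the t ≤ 66 branch applies.
R = 255 by definition for t ≤ 66.
G = 99.47·ln 17.77 − 161.1 = 99.47·2.8775 − 161.1 = 125.126.
t = 17.77 ≤ 19, so B = 0.
Rounded: (255, 125, 0).
In hex: #FF7D00.

#FF7D00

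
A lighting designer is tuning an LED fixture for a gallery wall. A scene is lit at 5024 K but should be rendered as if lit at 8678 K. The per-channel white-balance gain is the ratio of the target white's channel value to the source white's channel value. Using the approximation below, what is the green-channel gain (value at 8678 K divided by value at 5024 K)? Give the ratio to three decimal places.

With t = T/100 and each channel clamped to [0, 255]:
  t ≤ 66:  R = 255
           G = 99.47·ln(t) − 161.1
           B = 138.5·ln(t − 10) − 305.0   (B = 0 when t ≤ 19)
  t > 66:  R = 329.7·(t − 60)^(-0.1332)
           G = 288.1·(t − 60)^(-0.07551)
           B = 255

At 5024 K (t = 50.24):
  G = 99.47·ln 50.24 − 161.1 = 99.47·3.9168 − 161.1 = 228.505.
At 8678 K (t = 86.78):
  G = 288.1·(86.78 − 60)^(-0.07551) = 288.1·26.78^(-0.07551) = 288.1·0.78016 = 224.765.
Gain = 224.765 / 228.505 = 0.9836 → 0.984.

0.984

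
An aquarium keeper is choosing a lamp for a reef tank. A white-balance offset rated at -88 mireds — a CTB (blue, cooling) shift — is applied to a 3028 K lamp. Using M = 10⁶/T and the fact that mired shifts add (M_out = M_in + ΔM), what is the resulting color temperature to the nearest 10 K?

4130 K

M_in = 10⁶/3028 = 330.25 mireds.
M_out = 330.25 + (-88) = 242.25 mireds.
T_out = 10⁶/242.25 = 4128.0 K → 4130 K.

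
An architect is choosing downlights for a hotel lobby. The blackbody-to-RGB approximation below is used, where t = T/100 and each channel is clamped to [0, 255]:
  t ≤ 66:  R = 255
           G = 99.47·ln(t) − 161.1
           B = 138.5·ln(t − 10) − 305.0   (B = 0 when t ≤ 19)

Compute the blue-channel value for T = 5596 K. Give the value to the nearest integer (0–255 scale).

225

t = 5596/100 = 55.96; the t ≤ 66 branch applies.
B = 138.5·ln(55.96 − 10) − 305.0 = 138.5·ln 45.96 − 305.0 = 138.5·3.8278 − 305.0 = 225.146.
Rounded: 225.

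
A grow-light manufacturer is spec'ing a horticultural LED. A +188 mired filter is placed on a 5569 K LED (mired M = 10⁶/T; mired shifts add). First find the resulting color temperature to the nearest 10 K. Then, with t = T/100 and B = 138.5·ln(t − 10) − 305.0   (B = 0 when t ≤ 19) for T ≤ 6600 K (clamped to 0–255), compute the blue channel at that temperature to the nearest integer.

M_in = 10⁶/5569 = 179.57; M_out = 179.57 + (+188) = 367.57.
T_out = 10⁶/367.57 = 2720.6 K → 2720 K; t = 27.2.
B = 138.5·ln(27.2 − 10) − 305.0 = 138.5·ln 17.2 − 305.0 = 138.5·2.8449 − 305.0 = 89.020.
Rounded: 89.

89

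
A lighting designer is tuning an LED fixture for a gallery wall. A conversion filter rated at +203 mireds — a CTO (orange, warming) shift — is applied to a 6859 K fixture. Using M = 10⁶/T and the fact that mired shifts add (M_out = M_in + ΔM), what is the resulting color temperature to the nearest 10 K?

M_in = 10⁶/6859 = 145.79 mireds.
M_out = 145.79 + (+203) = 348.79 mireds.
T_out = 10⁶/348.79 = 2867.0 K → 2870 K.

2870 K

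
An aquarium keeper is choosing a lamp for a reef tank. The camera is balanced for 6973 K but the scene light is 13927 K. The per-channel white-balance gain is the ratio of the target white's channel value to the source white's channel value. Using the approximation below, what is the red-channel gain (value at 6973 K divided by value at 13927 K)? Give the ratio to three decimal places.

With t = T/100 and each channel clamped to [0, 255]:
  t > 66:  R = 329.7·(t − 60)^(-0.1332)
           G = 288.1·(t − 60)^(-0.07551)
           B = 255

1.322

At 13927 K (t = 139.27):
  R = 329.7·(139.27 − 60)^(-0.1332) = 329.7·79.27^(-0.1332) = 329.7·0.55852 = 184.144.
At 6973 K (t = 69.73):
  R = 329.7·(69.73 − 60)^(-0.1332) = 329.7·9.73^(-0.1332) = 329.7·0.73856 = 243.502.
Gain = 243.502 / 184.144 = 1.3223 → 1.322.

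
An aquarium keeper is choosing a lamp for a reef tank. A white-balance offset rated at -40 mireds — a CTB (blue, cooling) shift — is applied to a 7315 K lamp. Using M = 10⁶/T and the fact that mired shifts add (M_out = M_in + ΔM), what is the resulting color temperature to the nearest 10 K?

10340 K

M_in = 10⁶/7315 = 136.71 mireds.
M_out = 136.71 + (-40) = 96.71 mireds.
T_out = 10⁶/96.71 = 10340.7 K → 10340 K.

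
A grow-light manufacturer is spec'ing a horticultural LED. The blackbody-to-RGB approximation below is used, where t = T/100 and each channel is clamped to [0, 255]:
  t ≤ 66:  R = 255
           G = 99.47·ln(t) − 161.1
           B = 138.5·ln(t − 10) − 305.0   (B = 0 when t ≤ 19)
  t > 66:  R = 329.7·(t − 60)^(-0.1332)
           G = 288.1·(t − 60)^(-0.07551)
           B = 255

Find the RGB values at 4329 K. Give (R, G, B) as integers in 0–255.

t = 4329/100 = 43.29; the t ≤ 66 branch applies.
R = 255 by definition for t ≤ 66.
G = 99.47·ln 43.29 − 161.1 = 99.47·3.7679 − 161.1 = 213.695.
B = 138.5·ln(43.29 − 10) − 305.0 = 138.5·ln 33.29 − 305.0 = 138.5·3.5053 − 305.0 = 180.478.
Rounded: (255, 214, 180).

(255, 214, 180)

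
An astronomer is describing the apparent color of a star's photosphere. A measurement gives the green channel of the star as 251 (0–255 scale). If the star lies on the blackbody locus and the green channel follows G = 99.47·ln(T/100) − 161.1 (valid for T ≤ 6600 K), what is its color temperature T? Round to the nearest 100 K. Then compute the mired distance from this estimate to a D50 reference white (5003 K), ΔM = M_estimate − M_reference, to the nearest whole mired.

ln t = (251 + 161.1) / 99.47 = 4.1430.
t = e^4.1430 = 62.989.
T = 100·t = 6299 K → 6300 K to the nearest 100 K.
M_estimate = 10⁶/6300 = 158.73; M_reference = 10⁶/5003 = 199.88.
ΔM = 158.73 − 199.88 = -41.15 → -41 mireds.

-41 mireds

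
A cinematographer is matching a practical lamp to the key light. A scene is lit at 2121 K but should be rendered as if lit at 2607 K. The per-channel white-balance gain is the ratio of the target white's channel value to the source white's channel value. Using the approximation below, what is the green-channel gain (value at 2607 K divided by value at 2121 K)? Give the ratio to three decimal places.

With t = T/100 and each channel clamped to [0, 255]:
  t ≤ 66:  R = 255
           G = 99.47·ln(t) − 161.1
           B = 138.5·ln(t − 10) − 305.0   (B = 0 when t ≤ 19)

At 2121 K (t = 21.21):
  G = 99.47·ln 21.21 − 161.1 = 99.47·3.0545 − 161.1 = 142.728.
At 2607 K (t = 26.07):
  G = 99.47·ln 26.07 − 161.1 = 99.47·3.2608 − 161.1 = 163.250.
Gain = 163.250 / 142.728 = 1.1438 → 1.144.

1.144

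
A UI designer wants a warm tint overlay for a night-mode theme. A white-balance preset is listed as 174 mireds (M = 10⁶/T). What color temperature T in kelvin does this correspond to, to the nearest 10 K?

T = 10⁶ / 174 = 5747.13 K → 5750 K.

5750 K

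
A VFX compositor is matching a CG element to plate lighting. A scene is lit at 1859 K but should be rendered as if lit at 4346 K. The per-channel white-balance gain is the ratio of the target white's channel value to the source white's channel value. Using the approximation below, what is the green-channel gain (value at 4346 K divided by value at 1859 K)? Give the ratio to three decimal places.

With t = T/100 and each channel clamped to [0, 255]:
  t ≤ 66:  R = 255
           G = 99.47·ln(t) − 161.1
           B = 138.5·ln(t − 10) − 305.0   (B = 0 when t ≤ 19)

1.652

At 1859 K (t = 18.59):
  G = 99.47·ln 18.59 − 161.1 = 99.47·2.9226 − 161.1 = 129.613.
At 4346 K (t = 43.46):
  G = 99.47·ln 43.46 − 161.1 = 99.47·3.7718 − 161.1 = 214.085.
Gain = 214.085 / 129.613 = 1.6517 → 1.652.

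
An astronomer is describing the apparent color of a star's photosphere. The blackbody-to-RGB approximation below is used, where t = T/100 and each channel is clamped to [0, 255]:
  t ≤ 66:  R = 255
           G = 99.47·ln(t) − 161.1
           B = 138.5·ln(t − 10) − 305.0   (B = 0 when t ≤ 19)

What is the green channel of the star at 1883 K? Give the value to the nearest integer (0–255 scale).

t = 1883/100 = 18.83; the t ≤ 66 branch applies.
G = 99.47·ln 18.83 − 161.1 = 99.47·2.9355 − 161.1 = 130.889.
Rounded: 131.

131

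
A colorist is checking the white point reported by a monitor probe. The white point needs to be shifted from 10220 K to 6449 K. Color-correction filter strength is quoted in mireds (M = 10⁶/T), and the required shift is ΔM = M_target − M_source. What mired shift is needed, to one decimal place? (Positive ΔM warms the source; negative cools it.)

M_source = 10⁶/10220 = 97.847; M_target = 10⁶/6449 = 155.063.
ΔM = 155.063 − 97.847 = 57.215 → +57.2 mireds, a warming shift.

+57.2 mireds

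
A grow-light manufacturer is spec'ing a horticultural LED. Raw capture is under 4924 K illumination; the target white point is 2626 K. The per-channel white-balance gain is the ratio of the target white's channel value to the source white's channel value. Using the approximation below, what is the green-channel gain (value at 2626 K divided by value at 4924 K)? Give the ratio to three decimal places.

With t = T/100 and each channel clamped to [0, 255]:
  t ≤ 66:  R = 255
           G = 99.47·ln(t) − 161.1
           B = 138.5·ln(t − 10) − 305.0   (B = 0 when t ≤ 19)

0.724

At 4924 K (t = 49.24):
  G = 99.47·ln 49.24 − 161.1 = 99.47·3.8967 − 161.1 = 226.505.
At 2626 K (t = 26.26):
  G = 99.47·ln 26.26 − 161.1 = 99.47·3.2680 − 161.1 = 163.973.
Gain = 163.973 / 226.505 = 0.7239 → 0.724.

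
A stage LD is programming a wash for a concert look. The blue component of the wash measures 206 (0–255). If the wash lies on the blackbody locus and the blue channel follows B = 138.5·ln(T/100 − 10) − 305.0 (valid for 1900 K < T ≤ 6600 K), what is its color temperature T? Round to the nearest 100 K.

5000 K

ln(t − 10) = (206 + 305.0) / 138.5 = 3.6895.
t − 10 = e^3.6895 = 40.026, so t = 50.026.
T = 100·t = 5003 K → 5000 K to the nearest 100 K.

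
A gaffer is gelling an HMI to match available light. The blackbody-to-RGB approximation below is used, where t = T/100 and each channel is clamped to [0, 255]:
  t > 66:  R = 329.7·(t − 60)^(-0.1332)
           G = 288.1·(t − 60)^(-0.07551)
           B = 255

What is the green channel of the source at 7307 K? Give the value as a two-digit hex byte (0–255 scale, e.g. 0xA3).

0xED

t = 7307/100 = 73.07; the t > 66 branch applies.
G = 288.1·(73.07 − 60)^(-0.07551) = 288.1·13.07^(-0.07551) = 288.1·0.82359 = 237.276.
Rounded: 237; in hex, 0xED.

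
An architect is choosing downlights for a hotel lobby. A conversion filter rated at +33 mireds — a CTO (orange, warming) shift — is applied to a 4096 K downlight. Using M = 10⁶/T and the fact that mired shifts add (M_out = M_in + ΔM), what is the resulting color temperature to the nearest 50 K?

3600 K

M_in = 10⁶/4096 = 244.14 mireds.
M_out = 244.14 + (+33) = 277.14 mireds.
T_out = 10⁶/277.14 = 3608.3 K → 3600 K.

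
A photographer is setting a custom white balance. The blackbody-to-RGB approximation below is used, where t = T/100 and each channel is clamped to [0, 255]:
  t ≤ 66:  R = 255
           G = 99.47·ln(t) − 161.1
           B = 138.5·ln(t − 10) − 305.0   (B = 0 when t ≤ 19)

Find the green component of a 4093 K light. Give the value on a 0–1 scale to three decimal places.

t = 4093/100 = 40.93; the t ≤ 66 branch applies.
G = 99.47·ln 40.93 − 161.1 = 99.47·3.7119 − 161.1 = 208.119.
On a 0–1 scale: 208.119/255 = 0.8162 → 0.816.

0.816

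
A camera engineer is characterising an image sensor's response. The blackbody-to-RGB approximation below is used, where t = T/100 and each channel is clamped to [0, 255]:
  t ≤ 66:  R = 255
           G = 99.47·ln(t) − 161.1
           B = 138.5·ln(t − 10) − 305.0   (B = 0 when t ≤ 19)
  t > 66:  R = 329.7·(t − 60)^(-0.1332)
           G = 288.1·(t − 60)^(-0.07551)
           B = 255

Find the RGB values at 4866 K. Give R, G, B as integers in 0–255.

R=255, G=225, B=201

t = 4866/100 = 48.66; the t ≤ 66 branch applies.
R = 255 by definition for t ≤ 66.
G = 99.47·ln 48.66 − 161.1 = 99.47·3.8849 − 161.1 = 225.327.
B = 138.5·ln(48.66 − 10) − 305.0 = 138.5·ln 38.66 − 305.0 = 138.5·3.6548 − 305.0 = 201.191.
Rounded: (255, 225, 201).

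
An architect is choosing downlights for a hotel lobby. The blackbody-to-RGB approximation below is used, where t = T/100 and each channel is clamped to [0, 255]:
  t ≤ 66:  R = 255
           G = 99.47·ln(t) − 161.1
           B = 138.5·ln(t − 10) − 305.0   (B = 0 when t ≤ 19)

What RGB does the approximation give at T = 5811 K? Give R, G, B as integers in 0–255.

t = 5811/100 = 58.11; the t ≤ 66 branch applies.
R = 255 by definition for t ≤ 66.
G = 99.47·ln 58.11 − 161.1 = 99.47·4.0623 − 161.1 = 242.981.
B = 138.5·ln(58.11 − 10) − 305.0 = 138.5·ln 48.11 − 305.0 = 138.5·3.8735 − 305.0 = 231.478.
Rounded: (255, 243, 231).

R=255, G=243, B=231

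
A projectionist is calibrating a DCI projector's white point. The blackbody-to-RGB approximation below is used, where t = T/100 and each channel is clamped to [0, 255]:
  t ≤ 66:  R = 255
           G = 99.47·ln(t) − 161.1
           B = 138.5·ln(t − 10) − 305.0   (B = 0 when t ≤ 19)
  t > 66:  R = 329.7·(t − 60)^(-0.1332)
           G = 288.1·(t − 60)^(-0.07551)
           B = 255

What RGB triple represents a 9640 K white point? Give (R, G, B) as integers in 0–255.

(204, 220, 255)

t = 9640/100 = 96.4; the t > 66 branch applies.
R = 329.7·(96.4 − 60)^(-0.1332) = 329.7·36.4^(-0.1332) = 329.7·0.61953 = 204.259.
G = 288.1·(96.4 − 60)^(-0.07551) = 288.1·36.4^(-0.07551) = 288.1·0.76229 = 219.616.
B = 255 by definition for t > 66.
Rounded: (204, 220, 255).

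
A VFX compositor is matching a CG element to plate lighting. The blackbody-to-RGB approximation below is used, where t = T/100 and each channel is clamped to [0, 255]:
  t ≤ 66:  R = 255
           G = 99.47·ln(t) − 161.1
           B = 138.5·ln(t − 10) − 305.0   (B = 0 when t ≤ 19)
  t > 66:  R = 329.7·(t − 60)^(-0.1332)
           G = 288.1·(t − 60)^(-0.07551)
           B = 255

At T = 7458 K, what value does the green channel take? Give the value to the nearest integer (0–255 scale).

t = 7458/100 = 74.58; the t > 66 branch applies.
G = 288.1·(74.58 − 60)^(-0.07551) = 288.1·14.58^(-0.07551) = 288.1·0.81682 = 235.325.
Rounded: 235.

235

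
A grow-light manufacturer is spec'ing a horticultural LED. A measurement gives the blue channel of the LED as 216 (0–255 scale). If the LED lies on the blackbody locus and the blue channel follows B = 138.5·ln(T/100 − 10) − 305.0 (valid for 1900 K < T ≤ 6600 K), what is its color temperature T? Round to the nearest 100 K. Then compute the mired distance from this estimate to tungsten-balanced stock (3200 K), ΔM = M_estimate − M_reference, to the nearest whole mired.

-124 mireds

ln(t − 10) = (216 + 305.0) / 138.5 = 3.7617.
t − 10 = e^3.7617 = 43.023, so t = 53.023.
T = 100·t = 5302 K → 5300 K to the nearest 100 K.
M_estimate = 10⁶/5300 = 188.68; M_reference = 10⁶/3200 = 312.50.
ΔM = 188.68 − 312.50 = -123.82 → -124 mireds.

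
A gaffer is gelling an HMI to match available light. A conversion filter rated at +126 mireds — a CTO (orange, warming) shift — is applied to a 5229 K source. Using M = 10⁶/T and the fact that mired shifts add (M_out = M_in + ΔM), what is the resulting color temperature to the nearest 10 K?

3150 K

M_in = 10⁶/5229 = 191.24 mireds.
M_out = 191.24 + (+126) = 317.24 mireds.
T_out = 10⁶/317.24 = 3152.2 K → 3150 K.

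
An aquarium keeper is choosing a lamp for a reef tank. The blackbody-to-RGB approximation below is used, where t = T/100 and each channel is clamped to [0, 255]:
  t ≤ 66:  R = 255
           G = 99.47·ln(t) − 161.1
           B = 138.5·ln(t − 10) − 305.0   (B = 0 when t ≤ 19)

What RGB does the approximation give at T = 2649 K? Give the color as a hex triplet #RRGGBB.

t = 2649/100 = 26.49; the t ≤ 66 branch applies.
R = 255 by definition for t ≤ 66.
G = 99.47·ln 26.49 − 161.1 = 99.47·3.2768 − 161.1 = 164.840.
B = 138.5·ln(26.49 − 10) − 305.0 = 138.5·ln 16.49 − 305.0 = 138.5·2.8028 − 305.0 = 83.181.
Rounded: (255, 165, 83).
In hex: #FFA553.

#FFA553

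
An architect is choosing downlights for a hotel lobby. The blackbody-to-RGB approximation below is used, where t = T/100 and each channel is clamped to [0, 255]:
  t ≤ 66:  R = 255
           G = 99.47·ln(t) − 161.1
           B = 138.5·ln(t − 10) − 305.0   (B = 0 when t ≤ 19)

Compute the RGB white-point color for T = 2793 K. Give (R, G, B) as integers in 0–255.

t = 2793/100 = 27.93; the t ≤ 66 branch applies.
R = 255 by definition for t ≤ 66.
G = 99.47·ln 27.93 − 161.1 = 99.47·3.3297 − 161.1 = 170.105.
B = 138.5·ln(27.93 − 10) − 305.0 = 138.5·ln 17.93 − 305.0 = 138.5·2.8865 − 305.0 = 94.777.
Rounded: (255, 170, 95).

(255, 170, 95)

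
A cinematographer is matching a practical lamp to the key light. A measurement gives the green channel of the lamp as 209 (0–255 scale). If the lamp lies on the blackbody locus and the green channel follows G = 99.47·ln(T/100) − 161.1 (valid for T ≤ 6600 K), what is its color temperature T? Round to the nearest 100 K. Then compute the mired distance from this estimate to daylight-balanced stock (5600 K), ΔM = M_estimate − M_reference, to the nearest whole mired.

+65 mireds

ln t = (209 + 161.1) / 99.47 = 3.7207.
t = e^3.7207 = 41.294.
T = 100·t = 4129 K → 4100 K to the nearest 100 K.
M_estimate = 10⁶/4100 = 243.90; M_reference = 10⁶/5600 = 178.57.
ΔM = 243.90 − 178.57 = 65.33 → +65 mireds.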